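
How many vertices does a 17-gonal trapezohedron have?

36

The n-trapezohedron (dual of the n-antiprism) has V = 2·17 + 2 = 36, E = 4·17 = 68, F = 2·17 = 34.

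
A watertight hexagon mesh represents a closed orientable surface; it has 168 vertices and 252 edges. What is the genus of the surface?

1

Every face is a hexagon and each edge borders two faces, so 6F = 2·252, giving F = 84.
χ = V − E + F = 168 − 252 + 84 = 0.
For a closed orientable surface χ = 2 − 2g, so g = (2 − (0))/2 = 1.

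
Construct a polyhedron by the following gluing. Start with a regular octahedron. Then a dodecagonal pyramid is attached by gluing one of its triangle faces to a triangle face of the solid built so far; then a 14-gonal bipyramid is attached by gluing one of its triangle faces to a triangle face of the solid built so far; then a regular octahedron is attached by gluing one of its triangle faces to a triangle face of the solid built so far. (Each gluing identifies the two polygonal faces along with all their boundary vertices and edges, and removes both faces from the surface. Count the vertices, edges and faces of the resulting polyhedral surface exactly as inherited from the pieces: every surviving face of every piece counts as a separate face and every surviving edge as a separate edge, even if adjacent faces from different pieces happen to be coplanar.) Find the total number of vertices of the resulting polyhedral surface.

32

A regular octahedron: V=6, E=12, F=8.
Attach a dodecagonal pyramid (V=13, E=24, F=13) along a 3-gon: merge 3 vertices and 3 edges, delete both glued faces → V=16, E=33, F=19.
Attach a 14-gonal bipyramid (V=16, E=42, F=28) along a 3-gon: merge 3 vertices and 3 edges, delete both glued faces → V=29, E=72, F=45.
Attach a regular octahedron (V=6, E=12, F=8) along a 3-gon: merge 3 vertices and 3 edges, delete both glued faces → V=32, E=81, F=51.
Check: V − E + F = 32 − 81 + 51 = 2.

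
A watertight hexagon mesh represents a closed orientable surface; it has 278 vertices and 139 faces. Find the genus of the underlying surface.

Every face is a hexagon, so 2E = 6·139 = 834, giving E = 417.
χ = V − E + F = 278 − 417 + 139 = 0.
For a closed orientable surface χ = 2 − 2g, so g = (2 − (0))/2 = 1.

1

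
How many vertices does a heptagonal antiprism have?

An antiprism on an n-gon has two n-gon caps and 2n triangles: V = 2·7 = 14, E = 4·7 = 28, F = 2·7 + 2 = 16.

14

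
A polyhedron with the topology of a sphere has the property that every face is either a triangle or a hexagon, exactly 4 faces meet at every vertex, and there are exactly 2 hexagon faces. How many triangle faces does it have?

12

Let x be the number of triangles; then F = 2 + x.
Edge–face incidences: 2E = 6·2 + 3·x = 12 + 3x.
Every vertex has degree 4, so 4V = 2E.
Euler: V − E + F = 2 ⇒ (2E)/4 − E + (2 + x) = 2.
Multiply by 8: 2·(2E) − 4·(2E) + 8·(2 + x) = 16, i.e. 16 + 8x − 2·(12 + 3x) = 16.
Collecting terms: 2x − 8 = 16, so 2x = 24, so x = 12.
Then 2E = 12 + 3·12 = 48, so E = 24, V = 2E/4 = 12, F = 2 + 12 = 14.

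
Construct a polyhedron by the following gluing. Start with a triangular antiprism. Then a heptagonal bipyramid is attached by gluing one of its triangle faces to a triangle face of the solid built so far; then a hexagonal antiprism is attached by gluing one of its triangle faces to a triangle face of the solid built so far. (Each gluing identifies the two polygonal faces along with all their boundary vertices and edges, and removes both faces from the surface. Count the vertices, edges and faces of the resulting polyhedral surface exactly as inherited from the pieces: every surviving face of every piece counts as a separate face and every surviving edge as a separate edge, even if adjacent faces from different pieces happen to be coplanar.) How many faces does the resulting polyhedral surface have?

32

A triangular antiprism: V=6, E=12, F=8.
Attach a heptagonal bipyramid (V=9, E=21, F=14) along a 3-gon: merge 3 vertices and 3 edges, delete both glued faces → V=12, E=30, F=20.
Attach a hexagonal antiprism (V=12, E=24, F=14) along a 3-gon: merge 3 vertices and 3 edges, delete both glued faces → V=21, E=51, F=32.
Check: V − E + F = 21 − 51 + 32 = 2.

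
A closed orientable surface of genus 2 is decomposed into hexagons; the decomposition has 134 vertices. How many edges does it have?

204

χ = 2 − 2·2 = -2, and every face is a hexagon so 6F = 2E.
V − E + F = -2 with E = 6F/2 gives 134 − (6/2 − 1)·F = -2, so F = 68 and E = 204.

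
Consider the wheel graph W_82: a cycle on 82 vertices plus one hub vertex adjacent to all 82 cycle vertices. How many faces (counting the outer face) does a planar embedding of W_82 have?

83

W_82 has V = 82 + 1 = 83 vertices and E = 2·82 = 164 edges.
By Euler's formula F = 2 − V + E = 2 − 83 + 164 = 83.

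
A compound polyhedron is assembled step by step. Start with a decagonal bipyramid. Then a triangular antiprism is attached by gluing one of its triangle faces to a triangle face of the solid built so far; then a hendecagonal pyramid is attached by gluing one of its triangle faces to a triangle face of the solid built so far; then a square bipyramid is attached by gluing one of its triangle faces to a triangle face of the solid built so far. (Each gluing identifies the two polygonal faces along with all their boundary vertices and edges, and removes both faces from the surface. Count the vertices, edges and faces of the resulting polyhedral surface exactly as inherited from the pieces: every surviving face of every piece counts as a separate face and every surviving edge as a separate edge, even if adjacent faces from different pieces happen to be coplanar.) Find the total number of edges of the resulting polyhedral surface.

A decagonal bipyramid: V=12, E=30, F=20.
Attach a triangular antiprism (V=6, E=12, F=8) along a 3-gon: merge 3 vertices and 3 edges, delete both glued faces → V=15, E=39, F=26.
Attach a hendecagonal pyramid (V=12, E=22, F=12) along a 3-gon: merge 3 vertices and 3 edges, delete both glued faces → V=24, E=58, F=36.
Attach a square bipyramid (V=6, E=12, F=8) along a 3-gon: merge 3 vertices and 3 edges, delete both glued faces → V=27, E=67, F=42.
Check: V − E + F = 27 − 67 + 42 = 2.

67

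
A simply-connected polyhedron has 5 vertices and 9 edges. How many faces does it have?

6

Here V − E + F = 2.
F = 2 − V + E = 2 − 5 + 9 = 6.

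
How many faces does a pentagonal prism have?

A prism on an n-gon has two n-gon bases and n rectangular sides: V = 2·5 = 10, E = 3·5 = 15, F = 5 + 2 = 7.

7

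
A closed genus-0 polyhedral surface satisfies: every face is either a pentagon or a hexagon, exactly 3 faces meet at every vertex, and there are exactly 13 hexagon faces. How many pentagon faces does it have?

Let x be the number of pentagons; then F = 13 + x.
Edge–face incidences: 2E = 6·13 + 5·x = 78 + 5x.
Every vertex has degree 3, so 3V = 2E.
Euler: V − E + F = 2 ⇒ (2E)/3 − E + (13 + x) = 2.
Multiply by 6: 2·(2E) − 3·(2E) + 6·(13 + x) = 12, i.e. 78 + 6x − (78 + 5x) = 12.
Collecting terms: x = 12.
Then 2E = 78 + 5·12 = 138, so E = 69, V = 2E/3 = 46, F = 13 + 12 = 25.

12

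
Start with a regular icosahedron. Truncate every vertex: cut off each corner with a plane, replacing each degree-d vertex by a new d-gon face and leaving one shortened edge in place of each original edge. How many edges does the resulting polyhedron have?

90

The base solid has V = 12, E = 30, F = 20.
Truncation replaces each original edge-end by a new vertex, so V′ = 2E = 60.
Each original edge survives, and each old vertex of degree d contributes d new edges; summing degrees gives Σd = 2E, so E′ = E + 2E = 3E = 90.
Each original face survives and each original vertex becomes one new face: F′ = F + V = 32.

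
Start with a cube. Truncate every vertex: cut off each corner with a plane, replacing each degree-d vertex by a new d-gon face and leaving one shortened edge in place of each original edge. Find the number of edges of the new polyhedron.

The base solid has V = 8, E = 12, F = 6.
Truncation replaces each original edge-end by a new vertex, so V′ = 2E = 24.
Each original edge survives, and each old vertex of degree d contributes d new edges; summing degrees gives Σd = 2E, so E′ = E + 2E = 3E = 36.
Each original face survives and each original vertex becomes one new face: F′ = F + V = 14.

36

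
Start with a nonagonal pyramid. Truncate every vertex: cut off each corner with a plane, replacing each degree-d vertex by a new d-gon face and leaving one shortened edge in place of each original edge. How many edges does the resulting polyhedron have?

The base solid has V = 10, E = 18, F = 10.
Truncation replaces each original edge-end by a new vertex, so V′ = 2E = 36.
Each original edge survives, and each old vertex of degree d contributes d new edges; summing degrees gives Σd = 2E, so E′ = E + 2E = 3E = 54.
Each original face survives and each original vertex becomes one new face: F′ = F + V = 20.

54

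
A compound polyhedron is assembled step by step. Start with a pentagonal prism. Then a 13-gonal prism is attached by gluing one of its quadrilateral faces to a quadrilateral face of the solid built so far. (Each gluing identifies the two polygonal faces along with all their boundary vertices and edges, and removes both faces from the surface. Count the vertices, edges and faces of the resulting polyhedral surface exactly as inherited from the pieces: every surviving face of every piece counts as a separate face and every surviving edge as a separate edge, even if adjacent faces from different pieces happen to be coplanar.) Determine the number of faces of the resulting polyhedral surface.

A pentagonal prism: V=10, E=15, F=7.
Attach a 13-gonal prism (V=26, E=39, F=15) along a 4-gon: merge 4 vertices and 4 edges, delete both glued faces → V=32, E=50, F=20.
Check: V − E + F = 32 − 50 + 20 = 2.

20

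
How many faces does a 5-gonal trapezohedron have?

The n-trapezohedron (dual of the n-antiprism) has V = 2·5 + 2 = 12, E = 4·5 = 20, F = 2·5 = 10.
Check: V − E + F = 12 − 20 + 10 = 2.

10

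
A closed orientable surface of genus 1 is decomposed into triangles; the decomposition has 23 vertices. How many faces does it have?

46

χ = 2 − 2·1 = 0, and every face is a triangle so 3F = 2E.
V − E + F = 0 with E = 3F/2 gives 23 − (3/2 − 1)·F = 0, so F = 46 and E = 69.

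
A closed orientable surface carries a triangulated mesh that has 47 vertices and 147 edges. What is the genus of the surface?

2

Every face is a triangle and each edge borders two faces, so 3F = 2·147, giving F = 98.
χ = V − E + F = 47 − 147 + 98 = -2.
For a closed orientable surface χ = 2 − 2g, so g = (2 − (-2))/2 = 2.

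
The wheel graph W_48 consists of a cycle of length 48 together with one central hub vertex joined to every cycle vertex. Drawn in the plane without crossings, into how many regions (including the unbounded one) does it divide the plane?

W_48 has V = 48 + 1 = 49 vertices and E = 2·48 = 96 edges.
By Euler's formula F = 2 − V + E = 2 − 49 + 96 = 49.

49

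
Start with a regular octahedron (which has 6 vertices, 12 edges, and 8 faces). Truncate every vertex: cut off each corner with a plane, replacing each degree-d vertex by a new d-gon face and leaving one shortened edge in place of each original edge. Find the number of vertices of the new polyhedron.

24

Truncation replaces each original edge-end by a new vertex, so V′ = 2E = 24.
Each original edge survives, and each old vertex of degree d contributes d new edges; summing degrees gives Σd = 2E, so E′ = E + 2E = 3E = 36.
Each original face survives and each original vertex becomes one new face: F′ = F + V = 14.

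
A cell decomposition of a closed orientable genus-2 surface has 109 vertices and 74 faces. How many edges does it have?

185

For a closed orientable surface of genus 2, χ = 2 − 2·2 = -2.
E = V + F − (-2) = 109 + 74 − (-2) = 185.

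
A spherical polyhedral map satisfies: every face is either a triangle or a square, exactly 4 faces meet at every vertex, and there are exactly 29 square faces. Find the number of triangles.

Let x be the number of triangles; then F = 29 + x.
Edge–face incidences: 2E = 4·29 + 3·x = 116 + 3x.
Every vertex has degree 4, so 4V = 2E.
Euler: V − E + F = 2 ⇒ (2E)/4 − E + (29 + x) = 2.
Multiply by 8: 2·(2E) − 4·(2E) + 8·(29 + x) = 16, i.e. 232 + 8x − 2·(116 + 3x) = 16.
Collecting terms: 2x = 16, so x = 8.
Then 2E = 116 + 3·8 = 140, so E = 70, V = 2E/4 = 35, F = 29 + 8 = 37.

8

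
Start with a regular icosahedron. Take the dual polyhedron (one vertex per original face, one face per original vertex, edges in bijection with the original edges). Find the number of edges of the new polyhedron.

30

The base solid has V = 12, E = 30, F = 20.
The dual swaps V and F and preserves E: V′ = F = 20, E′ = E = 30, F′ = V = 12.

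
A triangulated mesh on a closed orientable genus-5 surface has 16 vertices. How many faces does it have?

χ = 2 − 2·5 = -8, and every face is a triangle so 3F = 2E.
V − E + F = -8 with E = 3F/2 gives 16 − (3/2 − 1)·F = -8, so F = 48 and E = 72.

48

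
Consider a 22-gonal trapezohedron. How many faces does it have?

The n-trapezohedron (dual of the n-antiprism) has V = 2·22 + 2 = 46, E = 4·22 = 88, F = 2·22 = 44.

44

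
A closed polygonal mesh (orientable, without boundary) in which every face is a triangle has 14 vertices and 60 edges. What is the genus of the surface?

Every face is a triangle and each edge borders two faces, so 3F = 2·60, giving F = 40.
χ = V − E + F = 14 − 60 + 40 = -6.
For a closed orientable surface χ = 2 − 2g, so g = (2 − (-6))/2 = 4.

4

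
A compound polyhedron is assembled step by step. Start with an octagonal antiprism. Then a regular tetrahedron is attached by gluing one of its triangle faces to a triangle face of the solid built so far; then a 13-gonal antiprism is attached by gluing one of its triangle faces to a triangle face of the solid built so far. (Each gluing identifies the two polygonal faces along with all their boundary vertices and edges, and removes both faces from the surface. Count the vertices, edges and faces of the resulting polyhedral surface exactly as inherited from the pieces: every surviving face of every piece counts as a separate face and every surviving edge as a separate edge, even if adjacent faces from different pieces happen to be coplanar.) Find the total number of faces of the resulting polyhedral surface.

An octagonal antiprism: V=16, E=32, F=18.
Attach a regular tetrahedron (V=4, E=6, F=4) along a 3-gon: merge 3 vertices and 3 edges, delete both glued faces → V=17, E=35, F=20.
Attach a 13-gonal antiprism (V=26, E=52, F=28) along a 3-gon: merge 3 vertices and 3 edges, delete both glued faces → V=40, E=84, F=46.
Check: V − E + F = 40 − 84 + 46 = 2.

46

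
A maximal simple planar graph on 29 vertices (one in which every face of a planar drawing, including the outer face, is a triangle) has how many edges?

81

In a plane triangulation 3F = 2E and V − E + F = 2, so E = 3V − 6 = 3·29 − 6 = 81.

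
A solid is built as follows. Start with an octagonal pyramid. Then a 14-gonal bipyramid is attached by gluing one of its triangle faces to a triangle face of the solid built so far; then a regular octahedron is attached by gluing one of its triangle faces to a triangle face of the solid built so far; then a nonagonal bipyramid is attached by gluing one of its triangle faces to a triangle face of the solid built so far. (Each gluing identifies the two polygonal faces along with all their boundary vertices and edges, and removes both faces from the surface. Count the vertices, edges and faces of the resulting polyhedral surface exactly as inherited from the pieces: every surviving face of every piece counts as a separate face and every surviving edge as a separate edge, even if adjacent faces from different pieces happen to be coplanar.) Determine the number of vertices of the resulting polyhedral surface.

33

An octagonal pyramid: V=9, E=16, F=9.
Attach a 14-gonal bipyramid (V=16, E=42, F=28) along a 3-gon: merge 3 vertices and 3 edges, delete both glued faces → V=22, E=55, F=35.
Attach a regular octahedron (V=6, E=12, F=8) along a 3-gon: merge 3 vertices and 3 edges, delete both glued faces → V=25, E=64, F=41.
Attach a nonagonal bipyramid (V=11, E=27, F=18) along a 3-gon: merge 3 vertices and 3 edges, delete both glued faces → V=33, E=88, F=57.
Check: V − E + F = 33 − 88 + 57 = 2.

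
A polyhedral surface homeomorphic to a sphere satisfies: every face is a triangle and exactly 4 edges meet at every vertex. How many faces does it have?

Each face has 3 edges and each edge borders two faces, so 2E = 3F.
Each vertex has degree 4, so 4V = 2E and hence V = 3F/4.
Euler: V − E + F = 2 ⇒ (3F/4) − (3F/2) + F = 2.
Multiply by 8: (6 − 12 + 8)F = 16, i.e. 2F = 16.
So F = 8, E = 3·8/2 = 12, V = 3·8/4 = 6.

8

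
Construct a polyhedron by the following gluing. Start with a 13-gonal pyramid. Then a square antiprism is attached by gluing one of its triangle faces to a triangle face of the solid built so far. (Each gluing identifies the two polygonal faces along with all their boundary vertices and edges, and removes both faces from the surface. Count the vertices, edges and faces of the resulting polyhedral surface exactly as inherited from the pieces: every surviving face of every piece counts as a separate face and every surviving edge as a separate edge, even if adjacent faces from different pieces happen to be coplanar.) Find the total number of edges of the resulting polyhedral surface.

A 13-gonal pyramid: V=14, E=26, F=14.
Attach a square antiprism (V=8, E=16, F=10) along a 3-gon: merge 3 vertices and 3 edges, delete both glued faces → V=19, E=39, F=22.
Check: V − E + F = 19 − 39 + 22 = 2.

39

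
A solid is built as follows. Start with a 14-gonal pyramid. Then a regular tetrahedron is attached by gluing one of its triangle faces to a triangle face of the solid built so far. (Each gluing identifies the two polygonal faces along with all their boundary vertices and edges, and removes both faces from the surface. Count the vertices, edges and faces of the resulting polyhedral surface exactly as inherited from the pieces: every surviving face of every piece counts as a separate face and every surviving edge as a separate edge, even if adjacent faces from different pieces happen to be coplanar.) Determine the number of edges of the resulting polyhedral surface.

31

A 14-gonal pyramid: V=15, E=28, F=15.
Attach a regular tetrahedron (V=4, E=6, F=4) along a 3-gon: merge 3 vertices and 3 edges, delete both glued faces → V=16, E=31, F=17.
Check: V − E + F = 16 − 31 + 17 = 2.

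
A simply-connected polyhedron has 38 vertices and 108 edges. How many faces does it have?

Here V − E + F = 2.
F = 2 − V + E = 2 − 38 + 108 = 72.

72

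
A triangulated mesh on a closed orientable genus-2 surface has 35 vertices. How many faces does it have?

74

χ = 2 − 2·2 = -2, and every face is a triangle so 3F = 2E.
V − E + F = -2 with E = 3F/2 gives 35 − (3/2 − 1)·F = -2, so F = 74 and E = 111.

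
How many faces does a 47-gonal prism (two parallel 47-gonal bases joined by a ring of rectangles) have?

49

A prism on an n-gon has two n-gon bases and n rectangular sides: V = 2·47 = 94, E = 3·47 = 141, F = 47 + 2 = 49.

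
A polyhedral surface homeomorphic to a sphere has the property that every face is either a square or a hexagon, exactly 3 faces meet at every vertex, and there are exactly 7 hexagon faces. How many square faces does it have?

6

Let x be the number of squares; then F = 7 + x.
Edge–face incidences: 2E = 6·7 + 4·x = 42 + 4x.
Every vertex has degree 3, so 3V = 2E.
Euler: V − E + F = 2 ⇒ (2E)/3 − E + (7 + x) = 2.
Multiply by 6: 2·(2E) − 3·(2E) + 6·(7 + x) = 12, i.e. 42 + 6x − (42 + 4x) = 12.
Collecting terms: 2x = 12, so x = 6.
Then 2E = 42 + 4·6 = 66, so E = 33, V = 2E/3 = 22, F = 7 + 6 = 13.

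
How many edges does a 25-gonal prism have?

75

A prism on an n-gon has two n-gon bases and n rectangular sides: V = 2·25 = 50, E = 3·25 = 75, F = 25 + 2 = 27.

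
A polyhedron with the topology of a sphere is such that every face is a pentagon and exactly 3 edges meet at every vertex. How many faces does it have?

12

Each face has 5 edges and each edge borders two faces, so 2E = 5F.
Each vertex has degree 3, so 3V = 2E and hence V = 5F/3.
Euler: V − E + F = 2 ⇒ (5F/3) − (5F/2) + F = 2.
Multiply by 6: (10 − 15 + 6)F = 12, i.e. 1F = 12.
So F = 12, E = 5·12/2 = 30, V = 5·12/3 = 20.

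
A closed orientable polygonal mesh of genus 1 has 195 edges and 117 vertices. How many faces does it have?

For a closed orientable surface of genus 1, χ = 2 − 2·1 = 0.
F = 0 − V + E = 0 − 117 + 195 = 78.

78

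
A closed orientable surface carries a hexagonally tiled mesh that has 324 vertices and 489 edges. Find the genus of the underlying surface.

2

Every face is a hexagon and each edge borders two faces, so 6F = 2·489, giving F = 163.
χ = V − E + F = 324 − 489 + 163 = -2.
For a closed orientable surface χ = 2 − 2g, so g = (2 − (-2))/2 = 2.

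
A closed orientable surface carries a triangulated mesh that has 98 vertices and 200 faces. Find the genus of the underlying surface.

2

Every face is a triangle, so 2E = 3·200 = 600, giving E = 300.
χ = V − E + F = 98 − 300 + 200 = -2.
For a closed orientable surface χ = 2 − 2g, so g = (2 − (-2))/2 = 2.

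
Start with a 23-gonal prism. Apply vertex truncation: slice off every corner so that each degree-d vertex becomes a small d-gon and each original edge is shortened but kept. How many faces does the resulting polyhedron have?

The base solid has V = 46, E = 69, F = 25.
Truncation replaces each original edge-end by a new vertex, so V′ = 2E = 138.
Each original edge survives, and each old vertex of degree d contributes d new edges; summing degrees gives Σd = 2E, so E′ = E + 2E = 3E = 207.
Each original face survives and each original vertex becomes one new face: F′ = F + V = 71.

71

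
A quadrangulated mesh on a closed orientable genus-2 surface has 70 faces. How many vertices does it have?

68

χ = 2 − 2·2 = -2, and every face is a square so 4F = 2E.
E = 4·70/2 = 140. Then V = -2 + E − F = -2 + 140 − 70 = 68.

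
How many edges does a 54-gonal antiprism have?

An antiprism on an n-gon has two n-gon caps and 2n triangles: V = 2·54 = 108, E = 4·54 = 216, F = 2·54 + 2 = 110.
Check: V − E + F = 108 − 216 + 110 = 2.

216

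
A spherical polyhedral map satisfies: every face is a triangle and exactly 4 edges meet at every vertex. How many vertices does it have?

6

Each face has 3 edges and each edge borders two faces, so 2E = 3F.
Each vertex has degree 4, so 4V = 2E and hence V = 3F/4.
Euler: V − E + F = 2 ⇒ (3F/4) − (3F/2) + F = 2.
Multiply by 8: (6 − 12 + 8)F = 16, i.e. 2F = 16.
So F = 8, E = 3·8/2 = 12, V = 3·8/4 = 6.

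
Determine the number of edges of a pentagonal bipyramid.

15

A bipyramid over an n-gon has 2n triangular faces and n + 2 vertices: V = 5 + 2 = 7, E = 3·5 = 15, F = 2·5 = 10.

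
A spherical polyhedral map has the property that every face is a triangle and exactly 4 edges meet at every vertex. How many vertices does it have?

Each face has 3 edges and each edge borders two faces, so 2E = 3F.
Each vertex has degree 4, so 4V = 2E and hence V = 3F/4.
Euler: V − E + F = 2 ⇒ (3F/4) − (3F/2) + F = 2.
Multiply by 8: (6 − 12 + 8)F = 16, i.e. 2F = 16.
So F = 8, E = 3·8/2 = 12, V = 3·8/4 = 6.

6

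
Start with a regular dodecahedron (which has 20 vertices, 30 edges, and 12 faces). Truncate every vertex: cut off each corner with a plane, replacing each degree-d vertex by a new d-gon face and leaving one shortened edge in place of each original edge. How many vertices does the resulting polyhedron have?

Truncation replaces each original edge-end by a new vertex, so V′ = 2E = 60.
Each original edge survives, and each old vertex of degree d contributes d new edges; summing degrees gives Σd = 2E, so E′ = E + 2E = 3E = 90.
Each original face survives and each original vertex becomes one new face: F′ = F + V = 32.

60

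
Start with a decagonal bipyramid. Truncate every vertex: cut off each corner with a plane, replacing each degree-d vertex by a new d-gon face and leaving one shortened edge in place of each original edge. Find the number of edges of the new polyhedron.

The base solid has V = 12, E = 30, F = 20.
Truncation replaces each original edge-end by a new vertex, so V′ = 2E = 60.
Each original edge survives, and each old vertex of degree d contributes d new edges; summing degrees gives Σd = 2E, so E′ = E + 2E = 3E = 90.
Each original face survives and each original vertex becomes one new face: F′ = F + V = 32.

90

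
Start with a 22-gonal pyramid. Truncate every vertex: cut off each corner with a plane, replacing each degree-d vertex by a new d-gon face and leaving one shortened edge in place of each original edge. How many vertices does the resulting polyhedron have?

88

The base solid has V = 23, E = 44, F = 23.
Truncation replaces each original edge-end by a new vertex, so V′ = 2E = 88.
Each original edge survives, and each old vertex of degree d contributes d new edges; summing degrees gives Σd = 2E, so E′ = E + 2E = 3E = 132.
Each original face survives and each original vertex becomes one new face: F′ = F + V = 46.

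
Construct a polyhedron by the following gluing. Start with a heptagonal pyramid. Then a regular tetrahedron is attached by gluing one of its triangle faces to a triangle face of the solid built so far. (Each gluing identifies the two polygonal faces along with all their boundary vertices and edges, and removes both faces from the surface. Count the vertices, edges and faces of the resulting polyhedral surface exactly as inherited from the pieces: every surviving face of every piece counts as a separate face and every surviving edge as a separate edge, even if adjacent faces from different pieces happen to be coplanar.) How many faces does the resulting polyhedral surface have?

A heptagonal pyramid: V=8, E=14, F=8.
Attach a regular tetrahedron (V=4, E=6, F=4) along a 3-gon: merge 3 vertices and 3 edges, delete both glued faces → V=9, E=17, F=10.
Check: V − E + F = 9 − 17 + 10 = 2.

10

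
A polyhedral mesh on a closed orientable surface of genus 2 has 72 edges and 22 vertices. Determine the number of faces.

For a closed orientable surface of genus 2, χ = 2 − 2·2 = -2.
F = -2 − V + E = -2 − 22 + 72 = 48.

48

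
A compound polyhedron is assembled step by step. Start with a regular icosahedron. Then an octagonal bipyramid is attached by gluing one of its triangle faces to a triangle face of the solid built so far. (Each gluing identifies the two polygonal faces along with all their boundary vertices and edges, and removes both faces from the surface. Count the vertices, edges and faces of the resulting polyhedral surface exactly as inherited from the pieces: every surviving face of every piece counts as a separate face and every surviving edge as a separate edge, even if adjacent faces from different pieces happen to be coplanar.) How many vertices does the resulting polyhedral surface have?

A regular icosahedron: V=12, E=30, F=20.
Attach an octagonal bipyramid (V=10, E=24, F=16) along a 3-gon: merge 3 vertices and 3 edges, delete both glued faces → V=19, E=51, F=34.
Check: V − E + F = 19 − 51 + 34 = 2.

19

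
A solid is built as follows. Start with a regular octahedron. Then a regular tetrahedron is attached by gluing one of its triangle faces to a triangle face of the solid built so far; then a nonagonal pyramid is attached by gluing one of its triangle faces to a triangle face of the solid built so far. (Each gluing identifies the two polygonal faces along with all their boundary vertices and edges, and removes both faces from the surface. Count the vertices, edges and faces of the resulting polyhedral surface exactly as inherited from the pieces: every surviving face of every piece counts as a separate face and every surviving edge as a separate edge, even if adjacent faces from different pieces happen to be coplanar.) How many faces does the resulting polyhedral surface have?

18

A regular octahedron: V=6, E=12, F=8.
Attach a regular tetrahedron (V=4, E=6, F=4) along a 3-gon: merge 3 vertices and 3 edges, delete both glued faces → V=7, E=15, F=10.
Attach a nonagonal pyramid (V=10, E=18, F=10) along a 3-gon: merge 3 vertices and 3 edges, delete both glued faces → V=14, E=30, F=18.
Check: V − E + F = 14 − 30 + 18 = 2.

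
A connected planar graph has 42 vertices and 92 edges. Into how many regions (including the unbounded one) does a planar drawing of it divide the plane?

Euler's formula for a connected plane graph: V − E + F = 2, so F = 2 − 42 + 92 = 52.

52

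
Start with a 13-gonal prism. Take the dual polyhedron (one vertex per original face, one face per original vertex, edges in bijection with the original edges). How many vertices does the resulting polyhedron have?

The base solid has V = 26, E = 39, F = 15.
The dual swaps V and F and preserves E: V′ = F = 15, E′ = E = 39, F′ = V = 26.

15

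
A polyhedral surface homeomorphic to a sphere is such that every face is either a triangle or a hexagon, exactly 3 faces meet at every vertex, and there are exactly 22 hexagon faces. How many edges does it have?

Let x be the number of triangles; then F = 22 + x.
Edge–face incidences: 2E = 6·22 + 3·x = 132 + 3x.
Every vertex has degree 3, so 3V = 2E.
Euler: V − E + F = 2 ⇒ (2E)/3 − E + (22 + x) = 2.
Multiply by 6: 2·(2E) − 3·(2E) + 6·(22 + x) = 12, i.e. 132 + 6x − (132 + 3x) = 12.
Collecting terms: 3x = 12, so x = 4.
Then 2E = 132 + 3·4 = 144, so E = 72, V = 2E/3 = 48, F = 22 + 4 = 26.

72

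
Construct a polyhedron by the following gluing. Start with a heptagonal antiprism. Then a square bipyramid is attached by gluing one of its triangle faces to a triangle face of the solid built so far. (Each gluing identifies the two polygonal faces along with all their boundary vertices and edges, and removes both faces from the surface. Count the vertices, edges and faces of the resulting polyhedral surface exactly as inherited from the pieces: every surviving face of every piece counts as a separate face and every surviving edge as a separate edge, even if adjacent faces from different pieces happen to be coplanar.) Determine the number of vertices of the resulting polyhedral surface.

17

A heptagonal antiprism: V=14, E=28, F=16.
Attach a square bipyramid (V=6, E=12, F=8) along a 3-gon: merge 3 vertices and 3 edges, delete both glued faces → V=17, E=37, F=22.
Check: V − E + F = 17 − 37 + 22 = 2.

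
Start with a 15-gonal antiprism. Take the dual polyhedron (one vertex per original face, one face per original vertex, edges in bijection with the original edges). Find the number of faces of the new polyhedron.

30

The base solid has V = 30, E = 60, F = 32.
The dual swaps V and F and preserves E: V′ = F = 32, E′ = E = 60, F′ = V = 30.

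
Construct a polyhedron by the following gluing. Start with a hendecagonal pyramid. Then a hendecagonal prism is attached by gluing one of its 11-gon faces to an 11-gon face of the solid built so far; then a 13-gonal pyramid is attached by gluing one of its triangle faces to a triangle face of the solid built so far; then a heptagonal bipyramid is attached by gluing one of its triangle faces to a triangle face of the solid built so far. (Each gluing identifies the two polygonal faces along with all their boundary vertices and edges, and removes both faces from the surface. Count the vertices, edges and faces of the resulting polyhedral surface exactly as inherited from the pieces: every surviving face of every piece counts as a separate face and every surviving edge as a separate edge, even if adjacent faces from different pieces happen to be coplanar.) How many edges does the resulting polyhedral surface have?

A hendecagonal pyramid: V=12, E=22, F=12.
Attach a hendecagonal prism (V=22, E=33, F=13) along an 11-gon: merge 11 vertices and 11 edges, delete both glued faces → V=23, E=44, F=23.
Attach a 13-gonal pyramid (V=14, E=26, F=14) along a 3-gon: merge 3 vertices and 3 edges, delete both glued faces → V=34, E=67, F=35.
Attach a heptagonal bipyramid (V=9, E=21, F=14) along a 3-gon: merge 3 vertices and 3 edges, delete both glued faces → V=40, E=85, F=47.
Check: V − E + F = 40 − 85 + 47 = 2.

85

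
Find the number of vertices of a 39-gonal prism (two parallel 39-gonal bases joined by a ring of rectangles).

A prism on an n-gon has two n-gon bases and n rectangular sides: V = 2·39 = 78, E = 3·39 = 117, F = 39 + 2 = 41.

78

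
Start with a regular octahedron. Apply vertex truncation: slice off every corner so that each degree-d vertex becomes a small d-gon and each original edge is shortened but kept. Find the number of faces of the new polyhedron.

The base solid has V = 6, E = 12, F = 8.
Truncation replaces each original edge-end by a new vertex, so V′ = 2E = 24.
Each original edge survives, and each old vertex of degree d contributes d new edges; summing degrees gives Σd = 2E, so E′ = E + 2E = 3E = 36.
Each original face survives and each original vertex becomes one new face: F′ = F + V = 14.

14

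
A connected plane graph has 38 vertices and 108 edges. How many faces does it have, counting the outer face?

Euler's formula for a connected plane graph: V − E + F = 2, so F = 2 − 38 + 108 = 72.

72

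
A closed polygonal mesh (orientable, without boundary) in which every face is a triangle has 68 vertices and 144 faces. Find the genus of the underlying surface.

3

Every face is a triangle, so 2E = 3·144 = 432, giving E = 216.
χ = V − E + F = 68 − 216 + 144 = -4.
For a closed orientable surface χ = 2 − 2g, so g = (2 − (-4))/2 = 3.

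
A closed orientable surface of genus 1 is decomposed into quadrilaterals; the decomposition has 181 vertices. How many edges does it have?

χ = 2 − 2·1 = 0, and every face is a square so 4F = 2E.
V − E + F = 0 with E = 4F/2 gives 181 − (4/2 − 1)·F = 0, so F = 181 and E = 362.

362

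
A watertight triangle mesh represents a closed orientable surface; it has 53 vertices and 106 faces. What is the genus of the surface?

1

Every face is a triangle, so 2E = 3·106 = 318, giving E = 159.
χ = V − E + F = 53 − 159 + 106 = 0.
For a closed orientable surface χ = 2 − 2g, so g = (2 − (0))/2 = 1.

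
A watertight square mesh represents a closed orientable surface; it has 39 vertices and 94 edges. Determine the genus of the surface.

5

Every face is a square and each edge borders two faces, so 4F = 2·94, giving F = 47.
χ = V − E + F = 39 − 94 + 47 = -8.
For a closed orientable surface χ = 2 − 2g, so g = (2 − (-8))/2 = 5.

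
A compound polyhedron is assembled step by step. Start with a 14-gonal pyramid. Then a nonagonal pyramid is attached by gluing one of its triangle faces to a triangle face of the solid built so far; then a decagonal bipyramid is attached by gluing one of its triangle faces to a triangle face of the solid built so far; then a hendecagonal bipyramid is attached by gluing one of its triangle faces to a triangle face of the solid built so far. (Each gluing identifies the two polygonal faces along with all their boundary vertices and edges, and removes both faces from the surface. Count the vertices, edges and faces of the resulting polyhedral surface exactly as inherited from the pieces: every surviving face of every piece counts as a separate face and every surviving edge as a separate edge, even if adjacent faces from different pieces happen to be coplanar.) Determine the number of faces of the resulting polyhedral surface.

61

A 14-gonal pyramid: V=15, E=28, F=15.
Attach a nonagonal pyramid (V=10, E=18, F=10) along a 3-gon: merge 3 vertices and 3 edges, delete both glued faces → V=22, E=43, F=23.
Attach a decagonal bipyramid (V=12, E=30, F=20) along a 3-gon: merge 3 vertices and 3 edges, delete both glued faces → V=31, E=70, F=41.
Attach a hendecagonal bipyramid (V=13, E=33, F=22) along a 3-gon: merge 3 vertices and 3 edges, delete both glued faces → V=41, E=100, F=61.
Check: V − E + F = 41 − 100 + 61 = 2.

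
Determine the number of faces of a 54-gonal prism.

A prism on an n-gon has two n-gon bases and n rectangular sides: V = 2·54 = 108, E = 3·54 = 162, F = 54 + 2 = 56.

56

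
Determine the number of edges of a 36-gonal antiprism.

An antiprism on an n-gon has two n-gon caps and 2n triangles: V = 2·36 = 72, E = 4·36 = 144, F = 2·36 + 2 = 74.
Check: V − E + F = 72 − 144 + 74 = 2.

144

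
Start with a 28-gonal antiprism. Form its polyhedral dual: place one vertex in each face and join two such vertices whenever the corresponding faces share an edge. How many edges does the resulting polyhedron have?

The base solid has V = 56, E = 112, F = 58.
The dual swaps V and F and preserves E: V′ = F = 58, E′ = E = 112, F′ = V = 56.

112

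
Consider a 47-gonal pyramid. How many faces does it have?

48

A pyramid on an n-gon base has one n-gon and n triangles: V = 47 + 1 = 48, E = 2·47 = 94, F = 47 + 1 = 48.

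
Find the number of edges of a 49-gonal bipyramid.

A bipyramid over an n-gon has 2n triangular faces and n + 2 vertices: V = 49 + 2 = 51, E = 3·49 = 147, F = 2·49 = 98.
Check: V − E + F = 51 − 147 + 98 = 2.

147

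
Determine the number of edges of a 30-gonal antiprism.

An antiprism on an n-gon has two n-gon caps and 2n triangles: V = 2·30 = 60, E = 4·30 = 120, F = 2·30 + 2 = 62.

120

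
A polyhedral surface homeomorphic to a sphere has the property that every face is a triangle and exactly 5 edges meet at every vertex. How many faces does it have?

20

Each face has 3 edges and each edge borders two faces, so 2E = 3F.
Each vertex has degree 5, so 5V = 2E and hence V = 3F/5.
Euler: V − E + F = 2 ⇒ (3F/5) − (3F/2) + F = 2.
Multiply by 10: (6 − 15 + 10)F = 20, i.e. 1F = 20.
So F = 20, E = 3·20/2 = 30, V = 3·20/5 = 12.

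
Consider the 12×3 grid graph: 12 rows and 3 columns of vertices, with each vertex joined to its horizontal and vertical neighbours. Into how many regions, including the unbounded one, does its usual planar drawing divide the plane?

23

The grid has V = 12·3 = 36 vertices and E = 12·2 + 3·11 = 57 edges.
F = 2 − V + E = 2 − 36 + 57 = 23.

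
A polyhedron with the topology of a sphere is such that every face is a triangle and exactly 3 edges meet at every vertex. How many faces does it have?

Each face has 3 edges and each edge borders two faces, so 2E = 3F.
Each vertex has degree 3, so 3V = 2E and hence V = 3F/3.
Euler: V − E + F = 2 ⇒ (3F/3) − (3F/2) + F = 2.
Multiply by 6: (6 − 9 + 6)F = 12, i.e. 3F = 12.
So F = 4, E = 3·4/2 = 6, V = 3·4/3 = 4.

4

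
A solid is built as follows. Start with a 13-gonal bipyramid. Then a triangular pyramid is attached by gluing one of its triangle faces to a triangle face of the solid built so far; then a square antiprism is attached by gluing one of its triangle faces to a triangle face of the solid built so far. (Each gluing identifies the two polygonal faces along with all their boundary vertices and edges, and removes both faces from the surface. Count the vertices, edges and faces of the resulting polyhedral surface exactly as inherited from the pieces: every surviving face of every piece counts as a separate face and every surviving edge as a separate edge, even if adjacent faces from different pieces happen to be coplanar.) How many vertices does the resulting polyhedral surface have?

A 13-gonal bipyramid: V=15, E=39, F=26.
Attach a triangular pyramid (V=4, E=6, F=4) along a 3-gon: merge 3 vertices and 3 edges, delete both glued faces → V=16, E=42, F=28.
Attach a square antiprism (V=8, E=16, F=10) along a 3-gon: merge 3 vertices and 3 edges, delete both glued faces → V=21, E=55, F=36.
Check: V − E + F = 21 − 55 + 36 = 2.

21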